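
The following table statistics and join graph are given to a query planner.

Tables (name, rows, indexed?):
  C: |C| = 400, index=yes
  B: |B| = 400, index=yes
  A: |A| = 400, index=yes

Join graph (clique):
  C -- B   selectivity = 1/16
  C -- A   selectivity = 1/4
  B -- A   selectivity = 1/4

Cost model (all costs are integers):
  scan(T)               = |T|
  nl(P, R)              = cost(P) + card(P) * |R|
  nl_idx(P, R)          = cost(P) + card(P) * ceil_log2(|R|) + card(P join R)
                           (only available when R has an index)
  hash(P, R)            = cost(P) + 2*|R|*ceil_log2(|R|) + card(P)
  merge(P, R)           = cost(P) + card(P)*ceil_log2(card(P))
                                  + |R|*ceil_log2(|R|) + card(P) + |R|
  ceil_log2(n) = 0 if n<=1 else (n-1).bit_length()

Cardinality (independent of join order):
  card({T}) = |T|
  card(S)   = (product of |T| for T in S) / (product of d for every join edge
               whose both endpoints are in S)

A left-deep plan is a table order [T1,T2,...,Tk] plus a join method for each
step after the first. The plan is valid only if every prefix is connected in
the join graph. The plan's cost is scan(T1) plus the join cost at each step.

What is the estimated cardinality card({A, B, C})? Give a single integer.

250000

Tables in S: A(400), B(400), C(400)
Edges inside S: C-B(d=16), C-A(d=4), B-A(d=4)
numerator = 400 * 400 * 400 = 64000000
denominator = 16 * 4 * 4 = 256
card(S) = 64000000 / 256 = 250000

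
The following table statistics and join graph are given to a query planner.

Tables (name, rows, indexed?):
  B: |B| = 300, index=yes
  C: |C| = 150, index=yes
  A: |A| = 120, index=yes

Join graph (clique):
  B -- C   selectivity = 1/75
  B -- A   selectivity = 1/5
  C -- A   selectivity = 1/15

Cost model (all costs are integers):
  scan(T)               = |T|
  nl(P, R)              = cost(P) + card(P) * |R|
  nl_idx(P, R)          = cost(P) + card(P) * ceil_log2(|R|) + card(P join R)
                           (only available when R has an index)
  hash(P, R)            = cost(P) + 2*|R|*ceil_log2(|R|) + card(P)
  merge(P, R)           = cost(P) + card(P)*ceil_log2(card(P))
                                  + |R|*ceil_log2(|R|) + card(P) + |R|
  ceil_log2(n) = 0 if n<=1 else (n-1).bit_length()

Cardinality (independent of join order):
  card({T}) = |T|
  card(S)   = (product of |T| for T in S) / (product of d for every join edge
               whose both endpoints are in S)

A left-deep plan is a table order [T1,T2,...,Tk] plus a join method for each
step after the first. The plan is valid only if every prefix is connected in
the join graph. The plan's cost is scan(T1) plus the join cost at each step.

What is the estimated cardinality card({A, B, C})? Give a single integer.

Tables in S: A(120), B(300), C(150)
Edges inside S: B-C(d=75), B-A(d=5), C-A(d=15)
numerator = 120 * 300 * 150 = 5400000
denominator = 75 * 5 * 15 = 5625
card(S) = 5400000 / 5625 = 960

960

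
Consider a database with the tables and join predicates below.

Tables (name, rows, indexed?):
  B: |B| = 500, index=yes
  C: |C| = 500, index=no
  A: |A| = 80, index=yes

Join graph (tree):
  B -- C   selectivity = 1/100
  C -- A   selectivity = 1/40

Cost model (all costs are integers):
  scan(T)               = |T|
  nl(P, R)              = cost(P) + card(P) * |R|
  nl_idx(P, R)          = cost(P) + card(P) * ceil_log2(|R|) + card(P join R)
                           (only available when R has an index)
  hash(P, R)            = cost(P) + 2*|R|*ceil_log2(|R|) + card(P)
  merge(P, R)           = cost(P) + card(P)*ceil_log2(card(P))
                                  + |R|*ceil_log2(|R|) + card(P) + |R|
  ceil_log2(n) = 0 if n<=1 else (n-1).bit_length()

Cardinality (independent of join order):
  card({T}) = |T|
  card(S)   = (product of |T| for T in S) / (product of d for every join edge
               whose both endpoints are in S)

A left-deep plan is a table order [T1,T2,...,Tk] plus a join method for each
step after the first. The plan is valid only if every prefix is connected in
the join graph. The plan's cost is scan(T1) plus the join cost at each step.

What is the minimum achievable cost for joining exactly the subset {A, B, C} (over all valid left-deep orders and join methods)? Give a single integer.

11120

Selinger DP over subsets of {A,B,C}:
  {B}: scan cost=500, card=500
  {C}: scan cost=500, card=500
  {A}: scan cost=80, card=80
  {BC}: card=2500; try (B,nl_idx)→7500, (C,hash)→10000, (B,hash)→10000, (C,merge)→10500, (B,merge)→10500, (C,nl)→250500 …(+1); best=7500 via (B,nl_idx)
  {AC}: card=1000; try (A,hash)→2120, (A,nl_idx)→5000, (C,merge)→5720, (A,merge)→6140, (C,hash)→9160, (C,nl)→40080 …(+1); best=2120 via (A,hash)
  {ABC}: card=5000; try (A,hash)→11120, (B,hash)→12120, (B,nl_idx)→16120, (B,merge)→18120, (A,nl_idx)→30000, (A,merge)→40640 …(+2); best=11120 via (A,hash)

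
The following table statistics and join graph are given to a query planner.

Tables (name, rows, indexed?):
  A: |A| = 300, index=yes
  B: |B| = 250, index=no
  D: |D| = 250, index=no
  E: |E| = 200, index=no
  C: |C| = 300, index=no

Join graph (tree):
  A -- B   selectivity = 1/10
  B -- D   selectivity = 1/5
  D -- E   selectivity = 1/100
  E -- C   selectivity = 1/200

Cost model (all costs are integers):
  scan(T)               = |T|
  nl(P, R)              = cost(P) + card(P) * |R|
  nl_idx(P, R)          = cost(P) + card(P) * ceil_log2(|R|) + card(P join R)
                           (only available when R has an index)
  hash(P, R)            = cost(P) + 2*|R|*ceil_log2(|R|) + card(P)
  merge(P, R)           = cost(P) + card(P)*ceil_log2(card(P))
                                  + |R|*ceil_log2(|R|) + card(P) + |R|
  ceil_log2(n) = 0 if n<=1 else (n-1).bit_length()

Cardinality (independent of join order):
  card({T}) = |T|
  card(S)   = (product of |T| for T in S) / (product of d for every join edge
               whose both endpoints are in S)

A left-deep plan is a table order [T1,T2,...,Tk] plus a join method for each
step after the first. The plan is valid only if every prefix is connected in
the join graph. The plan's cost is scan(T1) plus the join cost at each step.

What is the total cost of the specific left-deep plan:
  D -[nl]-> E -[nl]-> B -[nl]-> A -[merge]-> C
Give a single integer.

23428250

step 1: scan D: cost=250, card=250
step 2: join E via nl
    card(P join E) = 250*200/(100) = 500
    cost = 250 + 250*200 = 50250
step 3: join B via nl
    card(P join B) = 500*250/(5) = 25000
    cost = 50250 + 500*250 = 175250
step 4: join A via nl
    card(P join A) = 25000*300/(10) = 750000
    cost = 175250 + 25000*300 = 7675250
step 5: join C via merge
    card(P join C) = 750000*300/(200) = 1125000
    cost = 7675250 + 750000*20 + 300*9 + 750000 + 300 = 23428250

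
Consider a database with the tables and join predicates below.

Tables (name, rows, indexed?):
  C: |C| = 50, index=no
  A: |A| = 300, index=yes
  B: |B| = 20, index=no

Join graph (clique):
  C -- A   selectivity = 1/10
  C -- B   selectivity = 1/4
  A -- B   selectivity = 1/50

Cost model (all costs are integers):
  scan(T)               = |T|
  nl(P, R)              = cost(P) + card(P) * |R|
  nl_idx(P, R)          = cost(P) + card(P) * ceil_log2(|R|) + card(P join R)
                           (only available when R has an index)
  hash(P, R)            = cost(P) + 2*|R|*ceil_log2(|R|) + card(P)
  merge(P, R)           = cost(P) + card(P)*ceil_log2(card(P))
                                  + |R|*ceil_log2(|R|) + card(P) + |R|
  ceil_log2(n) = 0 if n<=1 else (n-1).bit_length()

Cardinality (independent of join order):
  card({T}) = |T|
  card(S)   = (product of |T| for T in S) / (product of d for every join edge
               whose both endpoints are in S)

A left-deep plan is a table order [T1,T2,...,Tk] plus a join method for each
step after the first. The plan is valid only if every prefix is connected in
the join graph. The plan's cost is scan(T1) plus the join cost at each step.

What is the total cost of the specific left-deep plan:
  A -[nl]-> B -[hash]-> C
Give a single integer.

step 1: scan A: cost=300, card=300
step 2: join B via nl
    card(P join B) = 300*20/(50) = 120
    cost = 300 + 300*20 = 6300
step 3: join C via hash
    card(P join C) = 120*50/(10*4) = 150
    cost = 6300 + 2*50*6 + 120 = 7020

7020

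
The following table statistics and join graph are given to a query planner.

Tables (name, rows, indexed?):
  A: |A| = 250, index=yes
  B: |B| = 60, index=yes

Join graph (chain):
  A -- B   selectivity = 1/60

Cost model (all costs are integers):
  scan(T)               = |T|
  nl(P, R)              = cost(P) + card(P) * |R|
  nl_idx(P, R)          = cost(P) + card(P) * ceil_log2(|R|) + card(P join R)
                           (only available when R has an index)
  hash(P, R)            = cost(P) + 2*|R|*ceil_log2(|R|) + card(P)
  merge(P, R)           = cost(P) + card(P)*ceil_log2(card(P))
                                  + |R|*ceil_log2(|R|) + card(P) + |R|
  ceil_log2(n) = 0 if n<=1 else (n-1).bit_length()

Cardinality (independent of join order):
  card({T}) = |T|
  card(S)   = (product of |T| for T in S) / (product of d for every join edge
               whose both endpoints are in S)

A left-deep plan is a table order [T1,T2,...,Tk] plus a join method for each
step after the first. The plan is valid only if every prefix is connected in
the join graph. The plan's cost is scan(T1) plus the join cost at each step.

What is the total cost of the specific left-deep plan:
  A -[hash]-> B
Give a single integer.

1220

step 1: scan A: cost=250, card=250
step 2: join B via hash
    card(P join B) = 250*60/(60) = 250
    cost = 250 + 2*60*6 + 250 = 1220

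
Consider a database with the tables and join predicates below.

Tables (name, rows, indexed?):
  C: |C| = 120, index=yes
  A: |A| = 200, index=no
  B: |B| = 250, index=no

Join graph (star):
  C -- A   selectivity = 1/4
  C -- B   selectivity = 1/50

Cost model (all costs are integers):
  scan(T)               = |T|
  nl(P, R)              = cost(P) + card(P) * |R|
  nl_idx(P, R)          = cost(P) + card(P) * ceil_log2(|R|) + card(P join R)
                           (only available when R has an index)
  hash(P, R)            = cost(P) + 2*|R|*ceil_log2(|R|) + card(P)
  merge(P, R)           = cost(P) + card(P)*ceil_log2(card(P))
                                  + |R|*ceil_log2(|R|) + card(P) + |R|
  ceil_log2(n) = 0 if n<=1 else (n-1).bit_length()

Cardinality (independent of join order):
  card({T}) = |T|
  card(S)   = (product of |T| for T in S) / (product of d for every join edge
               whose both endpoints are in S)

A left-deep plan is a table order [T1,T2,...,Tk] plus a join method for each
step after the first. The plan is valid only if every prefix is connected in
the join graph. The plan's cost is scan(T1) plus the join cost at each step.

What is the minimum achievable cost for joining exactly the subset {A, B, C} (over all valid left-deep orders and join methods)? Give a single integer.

5980

Selinger DP over subsets of {A,B,C}:
  {C}: scan cost=120, card=120
  {A}: scan cost=200, card=200
  {B}: scan cost=250, card=250
  {AC}: card=6000; try (C,hash)→2080, (A,merge)→2880, (C,merge)→2960, (A,hash)→3440, (C,nl_idx)→7600, (A,nl)→24120 …(+1); best=2080 via (C,hash)
  {BC}: card=600; try (C,hash)→2180, (C,nl_idx)→2600, (B,merge)→3330, (C,merge)→3460, (B,hash)→4240, (B,nl)→30120 …(+1); best=2180 via (C,hash)
  {ABC}: card=30000; try (A,hash)→5980, (A,merge)→10580, (B,hash)→12080, (B,merge)→88330, (A,nl)→122180, (B,nl)→1502080; best=5980 via (A,hash)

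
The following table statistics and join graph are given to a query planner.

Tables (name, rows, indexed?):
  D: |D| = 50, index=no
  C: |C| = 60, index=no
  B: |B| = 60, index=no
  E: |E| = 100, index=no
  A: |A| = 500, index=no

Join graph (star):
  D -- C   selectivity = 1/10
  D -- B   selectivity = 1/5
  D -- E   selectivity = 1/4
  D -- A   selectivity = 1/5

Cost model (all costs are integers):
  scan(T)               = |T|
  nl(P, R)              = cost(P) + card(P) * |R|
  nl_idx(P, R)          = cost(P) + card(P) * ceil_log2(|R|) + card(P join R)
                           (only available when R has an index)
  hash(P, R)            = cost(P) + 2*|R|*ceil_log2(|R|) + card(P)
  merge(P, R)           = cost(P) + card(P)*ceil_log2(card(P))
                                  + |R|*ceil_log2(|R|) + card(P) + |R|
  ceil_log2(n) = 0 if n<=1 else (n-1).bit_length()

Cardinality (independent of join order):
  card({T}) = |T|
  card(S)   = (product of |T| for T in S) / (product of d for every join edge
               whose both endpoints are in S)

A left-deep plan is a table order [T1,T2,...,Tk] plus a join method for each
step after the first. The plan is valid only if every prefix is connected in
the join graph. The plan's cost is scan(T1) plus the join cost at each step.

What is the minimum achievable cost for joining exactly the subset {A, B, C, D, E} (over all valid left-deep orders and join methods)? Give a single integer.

105740

Selinger DP over subsets of {A,B,C,D,E}:
  {D}: scan cost=50, card=50
  {C}: scan cost=60, card=60
  {B}: scan cost=60, card=60
  {E}: scan cost=100, card=100
  {A}: scan cost=500, card=500
  {CD}: card=300; try (D,hash)→720, (C,hash)→820, (C,merge)→820, (D,merge)→830, (C,nl)→3050, (D,nl)→3060; best=720 via (D,hash)
  {BD}: card=600; try (D,hash)→720, (B,hash)→820, (B,merge)→820, (D,merge)→830, (B,nl)→3050, (D,nl)→3060; best=720 via (D,hash)
  {DE}: card=1250; try (D,hash)→800, (E,merge)→1200, (D,merge)→1250, (E,hash)→1500, (E,nl)→5050, (D,nl)→5100; best=800 via (D,hash)
  {AD}: card=5000; try (D,hash)→1600, (A,merge)→5400, (D,merge)→5850, (A,hash)→9100, (A,nl)→25050, (D,nl)→25500; best=1600 via (D,hash)
  {BCD}: card=3600; try (B,hash)→1740, (C,hash)→2040, (B,merge)→4140, (C,merge)→7740, (B,nl)→18720, (C,nl)→36720; best=1740 via (B,hash)
  {CDE}: card=7500; try (E,hash)→2420, (C,hash)→2770, (E,merge)→4520, (C,merge)→16220, (E,nl)→30720, (C,nl)→75800; best=2420 via (E,hash)
  {ACD}: card=30000; try (C,hash)→7320, (A,merge)→8720, (A,hash)→10020, (C,merge)→72020, (A,nl)→150720, (C,nl)→301600; best=7320 via (C,hash)
  {BDE}: card=15000; try (E,hash)→2720, (B,hash)→2770, (E,merge)→8120, (B,merge)→16220, (E,nl)→60720, (B,nl)→75800; best=2720 via (E,hash)
  {ABD}: card=60000; try (B,hash)→7320, (A,hash)→10320, (A,merge)→12320, (B,merge)→72020, (A,nl)→300720, (B,nl)→301600; best=7320 via (B,hash)
  {ADE}: card=125000; try (E,hash)→8000, (A,hash)→11050, (A,merge)→20800, (E,merge)→72400, (E,nl)→501600, (A,nl)→625800; best=8000 via (E,hash)
  {BCDE}: card=90000; try (E,hash)→6740, (B,hash)→10640, (C,hash)→18440, (E,merge)→49340, (B,merge)→107840, (C,merge)→228140 …(+3); best=6740 via (E,hash)
  {ABCD}: card=360000; try (A,hash)→14340, (B,hash)→38040, (A,merge)→53540, (C,hash)→68040, (B,merge)→487740, (C,merge)→1027740 …(+3); best=14340 via (A,hash)
  {ACDE}: card=750000; try (A,hash)→18920, (E,hash)→38720, (A,merge)→112420, (C,hash)→133720, (E,merge)→488120, (C,merge)→2258420 …(+3); best=18920 via (A,hash)
  {ABDE}: card=1500000; try (A,hash)→26720, (E,hash)→68720, (B,hash)→133720, (A,merge)→232720, (E,merge)→1028120, (B,merge)→2258420 …(+3); best=26720 via (A,hash)
  {ABCDE}: card=9000000; try (A,hash)→105740, (E,hash)→375740, (B,hash)→769640, (C,hash)→1527440, (A,merge)→1631740, (E,merge)→7215140 …(+6); best=105740 via (A,hash)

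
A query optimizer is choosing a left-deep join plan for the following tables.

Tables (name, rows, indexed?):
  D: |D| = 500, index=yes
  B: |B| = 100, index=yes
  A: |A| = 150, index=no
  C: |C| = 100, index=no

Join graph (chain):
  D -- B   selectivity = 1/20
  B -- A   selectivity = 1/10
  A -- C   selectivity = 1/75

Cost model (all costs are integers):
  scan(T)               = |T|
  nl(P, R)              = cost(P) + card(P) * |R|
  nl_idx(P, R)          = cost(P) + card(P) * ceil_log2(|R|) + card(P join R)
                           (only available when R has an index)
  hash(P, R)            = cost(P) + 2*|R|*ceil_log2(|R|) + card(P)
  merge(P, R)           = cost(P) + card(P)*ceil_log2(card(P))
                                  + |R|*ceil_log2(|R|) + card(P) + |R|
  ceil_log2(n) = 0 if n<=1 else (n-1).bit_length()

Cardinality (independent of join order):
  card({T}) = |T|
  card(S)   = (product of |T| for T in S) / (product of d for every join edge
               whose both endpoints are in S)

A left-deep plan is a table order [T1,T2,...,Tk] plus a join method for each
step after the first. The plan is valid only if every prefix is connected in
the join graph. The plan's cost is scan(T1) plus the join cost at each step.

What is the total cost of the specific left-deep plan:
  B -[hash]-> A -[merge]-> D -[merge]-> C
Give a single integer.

step 1: scan B: cost=100, card=100
step 2: join A via hash
    card(P join A) = 100*150/(10) = 1500
    cost = 100 + 2*150*8 + 100 = 2600
step 3: join D via merge
    card(P join D) = 1500*500/(20) = 37500
    cost = 2600 + 1500*11 + 500*9 + 1500 + 500 = 25600
step 4: join C via merge
    card(P join C) = 37500*100/(75) = 50000
    cost = 25600 + 37500*16 + 100*7 + 37500 + 100 = 663900

663900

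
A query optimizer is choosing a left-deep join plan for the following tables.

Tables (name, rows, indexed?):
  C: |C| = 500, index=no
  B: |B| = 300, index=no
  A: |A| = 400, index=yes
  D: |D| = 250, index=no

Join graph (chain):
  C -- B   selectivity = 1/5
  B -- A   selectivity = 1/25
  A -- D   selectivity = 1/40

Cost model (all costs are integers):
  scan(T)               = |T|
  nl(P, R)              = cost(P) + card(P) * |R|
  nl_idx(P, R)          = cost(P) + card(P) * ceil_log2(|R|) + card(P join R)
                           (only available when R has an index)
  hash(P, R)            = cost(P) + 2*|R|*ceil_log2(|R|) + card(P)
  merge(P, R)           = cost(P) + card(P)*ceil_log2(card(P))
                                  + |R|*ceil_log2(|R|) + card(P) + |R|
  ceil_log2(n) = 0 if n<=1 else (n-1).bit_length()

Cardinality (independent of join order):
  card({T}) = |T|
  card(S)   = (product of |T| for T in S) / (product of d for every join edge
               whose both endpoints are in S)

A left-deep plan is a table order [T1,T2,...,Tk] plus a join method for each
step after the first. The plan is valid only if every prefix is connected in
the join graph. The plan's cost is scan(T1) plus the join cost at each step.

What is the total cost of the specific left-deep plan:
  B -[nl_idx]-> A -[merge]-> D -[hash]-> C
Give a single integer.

step 1: scan B: cost=300, card=300
step 2: join A via nl_idx
    card(P join A) = 300*400/(25) = 4800
    cost = 300 + 300*9 + 4800 = 7800
step 3: join D via merge
    card(P join D) = 4800*250/(40) = 30000
    cost = 7800 + 4800*13 + 250*8 + 4800 + 250 = 77250
step 4: join C via hash
    card(P join C) = 30000*500/(5) = 3000000
    cost = 77250 + 2*500*9 + 30000 = 116250

116250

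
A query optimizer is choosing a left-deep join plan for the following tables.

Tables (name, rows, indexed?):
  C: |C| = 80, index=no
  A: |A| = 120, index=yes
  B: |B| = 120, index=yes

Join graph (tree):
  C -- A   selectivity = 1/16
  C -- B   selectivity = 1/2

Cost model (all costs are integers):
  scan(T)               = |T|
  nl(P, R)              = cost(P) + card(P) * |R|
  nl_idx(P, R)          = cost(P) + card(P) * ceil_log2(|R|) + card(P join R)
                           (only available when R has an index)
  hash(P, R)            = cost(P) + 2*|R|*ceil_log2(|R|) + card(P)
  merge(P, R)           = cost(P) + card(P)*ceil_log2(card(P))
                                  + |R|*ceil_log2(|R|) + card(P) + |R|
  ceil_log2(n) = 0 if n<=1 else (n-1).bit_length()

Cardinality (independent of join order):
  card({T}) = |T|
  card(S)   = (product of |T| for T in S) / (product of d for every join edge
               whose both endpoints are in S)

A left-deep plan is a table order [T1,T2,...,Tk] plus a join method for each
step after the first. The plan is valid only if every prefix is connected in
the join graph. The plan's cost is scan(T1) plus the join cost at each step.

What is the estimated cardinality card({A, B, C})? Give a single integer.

36000

Tables in S: A(120), B(120), C(80)
Edges inside S: C-A(d=16), C-B(d=2)
numerator = 120 * 120 * 80 = 1152000
denominator = 16 * 2 = 32
card(S) = 1152000 / 32 = 36000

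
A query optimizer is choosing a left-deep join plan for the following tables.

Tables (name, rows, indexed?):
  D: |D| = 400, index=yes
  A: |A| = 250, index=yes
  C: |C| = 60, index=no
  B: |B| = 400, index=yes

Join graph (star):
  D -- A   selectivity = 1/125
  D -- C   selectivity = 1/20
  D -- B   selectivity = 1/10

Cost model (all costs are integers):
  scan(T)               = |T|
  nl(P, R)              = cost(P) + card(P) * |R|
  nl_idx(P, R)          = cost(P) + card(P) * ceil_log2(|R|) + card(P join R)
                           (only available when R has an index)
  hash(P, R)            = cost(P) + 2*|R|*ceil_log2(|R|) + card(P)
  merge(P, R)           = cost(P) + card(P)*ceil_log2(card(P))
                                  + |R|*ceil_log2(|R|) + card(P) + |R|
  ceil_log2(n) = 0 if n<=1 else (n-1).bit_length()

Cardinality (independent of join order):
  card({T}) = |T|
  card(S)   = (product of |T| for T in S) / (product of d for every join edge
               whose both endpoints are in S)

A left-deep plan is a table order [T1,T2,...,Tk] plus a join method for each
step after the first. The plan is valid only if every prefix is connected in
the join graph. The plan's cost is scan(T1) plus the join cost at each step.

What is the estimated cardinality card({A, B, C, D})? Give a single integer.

Tables in S: A(250), B(400), C(60), D(400)
Edges inside S: D-A(d=125), D-C(d=20), D-B(d=10)
numerator = 250 * 400 * 60 * 400 = 2400000000
denominator = 125 * 20 * 10 = 25000
card(S) = 2400000000 / 25000 = 96000

96000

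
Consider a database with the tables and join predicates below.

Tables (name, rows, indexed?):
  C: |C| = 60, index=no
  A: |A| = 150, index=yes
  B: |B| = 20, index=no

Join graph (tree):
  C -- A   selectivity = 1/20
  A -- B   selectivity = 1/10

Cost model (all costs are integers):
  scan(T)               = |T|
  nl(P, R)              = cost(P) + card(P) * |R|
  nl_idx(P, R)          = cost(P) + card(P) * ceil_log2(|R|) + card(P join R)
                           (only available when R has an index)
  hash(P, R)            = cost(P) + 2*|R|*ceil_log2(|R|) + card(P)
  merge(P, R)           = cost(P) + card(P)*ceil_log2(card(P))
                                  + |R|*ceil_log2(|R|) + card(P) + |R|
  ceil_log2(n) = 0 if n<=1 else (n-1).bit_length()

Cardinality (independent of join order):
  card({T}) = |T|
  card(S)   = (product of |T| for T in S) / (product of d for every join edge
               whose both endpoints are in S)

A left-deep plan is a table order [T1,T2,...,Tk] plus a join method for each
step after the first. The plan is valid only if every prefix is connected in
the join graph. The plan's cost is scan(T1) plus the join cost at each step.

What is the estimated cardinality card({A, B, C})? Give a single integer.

Tables in S: A(150), B(20), C(60)
Edges inside S: C-A(d=20), A-B(d=10)
numerator = 150 * 20 * 60 = 180000
denominator = 20 * 10 = 200
card(S) = 180000 / 200 = 900

900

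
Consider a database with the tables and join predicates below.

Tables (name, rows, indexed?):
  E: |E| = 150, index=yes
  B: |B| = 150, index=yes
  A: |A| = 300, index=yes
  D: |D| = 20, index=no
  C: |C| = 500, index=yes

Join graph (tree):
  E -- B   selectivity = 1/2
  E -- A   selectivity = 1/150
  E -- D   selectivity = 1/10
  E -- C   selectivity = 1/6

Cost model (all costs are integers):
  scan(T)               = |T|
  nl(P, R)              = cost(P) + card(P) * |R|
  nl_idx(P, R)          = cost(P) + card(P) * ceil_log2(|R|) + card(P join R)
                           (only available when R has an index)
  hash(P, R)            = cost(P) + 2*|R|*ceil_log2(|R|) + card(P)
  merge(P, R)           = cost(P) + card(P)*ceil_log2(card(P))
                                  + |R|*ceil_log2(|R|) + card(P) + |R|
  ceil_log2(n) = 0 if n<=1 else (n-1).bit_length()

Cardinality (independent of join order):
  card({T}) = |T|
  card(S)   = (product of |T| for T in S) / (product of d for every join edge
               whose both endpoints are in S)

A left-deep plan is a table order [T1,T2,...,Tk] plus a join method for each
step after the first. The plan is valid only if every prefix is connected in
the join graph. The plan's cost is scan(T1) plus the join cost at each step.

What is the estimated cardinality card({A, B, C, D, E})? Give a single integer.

3750000

Tables in S: A(300), B(150), C(500), D(20), E(150)
Edges inside S: E-B(d=2), E-A(d=150), E-D(d=10), E-C(d=6)
numerator = 300 * 150 * 500 * 20 * 150 = 67500000000
denominator = 2 * 150 * 10 * 6 = 18000
card(S) = 67500000000 / 18000 = 3750000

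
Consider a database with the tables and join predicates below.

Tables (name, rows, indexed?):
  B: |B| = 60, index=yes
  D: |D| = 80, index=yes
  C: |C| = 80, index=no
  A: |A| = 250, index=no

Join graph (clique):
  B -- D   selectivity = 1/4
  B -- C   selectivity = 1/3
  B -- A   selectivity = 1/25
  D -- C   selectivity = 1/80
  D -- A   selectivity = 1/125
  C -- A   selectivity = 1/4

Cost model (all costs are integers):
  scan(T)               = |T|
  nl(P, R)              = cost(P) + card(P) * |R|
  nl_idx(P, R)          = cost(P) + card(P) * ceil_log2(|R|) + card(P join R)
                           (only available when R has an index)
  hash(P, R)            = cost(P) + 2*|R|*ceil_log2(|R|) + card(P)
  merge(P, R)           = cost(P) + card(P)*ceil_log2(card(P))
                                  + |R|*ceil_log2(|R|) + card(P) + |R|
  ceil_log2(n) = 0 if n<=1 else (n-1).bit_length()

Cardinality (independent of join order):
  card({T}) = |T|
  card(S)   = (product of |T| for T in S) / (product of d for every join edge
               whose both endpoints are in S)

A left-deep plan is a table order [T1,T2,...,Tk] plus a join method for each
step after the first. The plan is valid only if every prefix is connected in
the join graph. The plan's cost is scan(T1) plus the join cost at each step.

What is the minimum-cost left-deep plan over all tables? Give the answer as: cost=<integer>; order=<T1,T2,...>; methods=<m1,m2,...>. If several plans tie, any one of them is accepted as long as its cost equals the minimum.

cost=3148; order=A,D,C,B; methods=hash,hash,nl_idx

Selinger DP (subsets sized 1..n):
  {B}: scan cost=60, card=60
  {D}: scan cost=80, card=80
  {C}: scan cost=80, card=80
  {A}: scan cost=250, card=250
  {BD}: card=1200; try (B,hash)→880, (D,merge)→1120, (B,merge)→1140, (D,hash)→1240, (D,nl_idx)→1680, (B,nl_idx)→1760 …(+2); best=880 via (B,hash)
  {BC}: card=1600; try (B,hash)→880, (C,merge)→1120, (B,merge)→1140, (C,hash)→1240, (B,nl_idx)→2160, (C,nl)→4860 …(+1); best=880 via (B,hash)
  {AB}: card=600; try (B,hash)→1220, (B,nl_idx)→2350, (A,merge)→2730, (B,merge)→2920, (A,hash)→4120, (A,nl)→15060 …(+1); best=1220 via (B,hash)
  {CD}: card=80; try (D,nl_idx)→720, (D,hash)→1280, (C,hash)→1280, (D,merge)→1360, (C,merge)→1360, (D,nl)→6480 …(+1); best=720 via (D,nl_idx)
  {AD}: card=160; try (D,hash)→1620, (D,nl_idx)→2160, (A,merge)→2970, (D,merge)→3140, (A,hash)→4160, (A,nl)→20080 …(+1); best=1620 via (D,hash)
  {AC}: card=5000; try (C,hash)→1620, (A,merge)→2970, (C,merge)→3140, (A,hash)→4160, (A,nl)→20080, (C,nl)→20250; best=1620 via (C,hash)
  {BCD}: card=400; try (B,hash)→1520, (B,nl_idx)→1600, (B,merge)→1780, (C,hash)→3200, (D,hash)→3600, (B,nl)→5520 …(+5); best=1520 via (B,hash)
  {ABD}: card=96; try (B,hash)→2500, (B,nl_idx)→2676, (D,hash)→2940, (B,merge)→3480, (D,nl_idx)→5516, (A,hash)→6080 …(+5); best=2500 via (B,hash)
  {ABC}: card=4000; try (C,hash)→2940, (A,hash)→6480, (B,hash)→7340, (C,merge)→8460, (A,merge)→22330, (B,nl_idx)→35620 …(+4); best=2940 via (C,hash)
  {ACD}: card=40; try (C,hash)→2900, (A,merge)→3610, (C,merge)→3700, (A,hash)→4800, (D,hash)→7740, (C,nl)→14420 …(+4); best=2900 via (C,hash)
  {ABCD}: card=8; try (B,nl_idx)→3148, (B,merge)→3600, (B,hash)→3660, (C,hash)→3716, (C,merge)→3908, (B,nl)→5300 …(+8); best=3148 via (B,nl_idx)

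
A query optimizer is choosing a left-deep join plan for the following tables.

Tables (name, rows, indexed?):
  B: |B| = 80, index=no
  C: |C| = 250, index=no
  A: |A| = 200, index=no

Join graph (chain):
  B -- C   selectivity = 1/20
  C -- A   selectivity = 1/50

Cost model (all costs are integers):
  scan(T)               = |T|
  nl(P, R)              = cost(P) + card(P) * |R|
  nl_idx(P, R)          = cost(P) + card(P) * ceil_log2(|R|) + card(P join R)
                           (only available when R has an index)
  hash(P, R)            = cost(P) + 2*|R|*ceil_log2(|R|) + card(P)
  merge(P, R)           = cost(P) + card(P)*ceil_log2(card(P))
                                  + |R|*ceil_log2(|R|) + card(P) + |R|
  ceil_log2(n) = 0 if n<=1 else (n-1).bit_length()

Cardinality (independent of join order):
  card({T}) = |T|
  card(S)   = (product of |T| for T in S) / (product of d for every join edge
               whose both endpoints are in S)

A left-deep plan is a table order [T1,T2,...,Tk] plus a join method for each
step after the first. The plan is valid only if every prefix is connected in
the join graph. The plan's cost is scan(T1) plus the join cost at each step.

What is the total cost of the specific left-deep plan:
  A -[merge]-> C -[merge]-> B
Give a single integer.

15890

step 1: scan A: cost=200, card=200
step 2: join C via merge
    card(P join C) = 200*250/(50) = 1000
    cost = 200 + 200*8 + 250*8 + 200 + 250 = 4250
step 3: join B via merge
    card(P join B) = 1000*80/(20) = 4000
    cost = 4250 + 1000*10 + 80*7 + 1000 + 80 = 15890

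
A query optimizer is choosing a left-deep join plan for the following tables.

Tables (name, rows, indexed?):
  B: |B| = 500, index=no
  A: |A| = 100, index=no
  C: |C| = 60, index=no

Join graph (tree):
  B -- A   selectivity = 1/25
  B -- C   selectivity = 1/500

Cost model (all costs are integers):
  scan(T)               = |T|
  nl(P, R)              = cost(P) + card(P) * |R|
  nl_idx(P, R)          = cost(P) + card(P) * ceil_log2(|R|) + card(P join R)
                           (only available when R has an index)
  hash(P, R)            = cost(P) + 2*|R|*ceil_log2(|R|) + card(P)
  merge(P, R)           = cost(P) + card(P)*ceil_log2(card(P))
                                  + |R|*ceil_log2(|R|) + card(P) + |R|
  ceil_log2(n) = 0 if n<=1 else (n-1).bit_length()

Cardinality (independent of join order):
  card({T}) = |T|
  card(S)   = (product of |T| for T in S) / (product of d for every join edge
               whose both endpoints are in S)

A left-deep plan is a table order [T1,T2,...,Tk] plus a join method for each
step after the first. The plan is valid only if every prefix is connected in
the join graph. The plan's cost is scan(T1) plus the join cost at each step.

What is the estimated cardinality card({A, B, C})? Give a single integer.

Tables in S: A(100), B(500), C(60)
Edges inside S: B-A(d=25), B-C(d=500)
numerator = 100 * 500 * 60 = 3000000
denominator = 25 * 500 = 12500
card(S) = 3000000 / 12500 = 240

240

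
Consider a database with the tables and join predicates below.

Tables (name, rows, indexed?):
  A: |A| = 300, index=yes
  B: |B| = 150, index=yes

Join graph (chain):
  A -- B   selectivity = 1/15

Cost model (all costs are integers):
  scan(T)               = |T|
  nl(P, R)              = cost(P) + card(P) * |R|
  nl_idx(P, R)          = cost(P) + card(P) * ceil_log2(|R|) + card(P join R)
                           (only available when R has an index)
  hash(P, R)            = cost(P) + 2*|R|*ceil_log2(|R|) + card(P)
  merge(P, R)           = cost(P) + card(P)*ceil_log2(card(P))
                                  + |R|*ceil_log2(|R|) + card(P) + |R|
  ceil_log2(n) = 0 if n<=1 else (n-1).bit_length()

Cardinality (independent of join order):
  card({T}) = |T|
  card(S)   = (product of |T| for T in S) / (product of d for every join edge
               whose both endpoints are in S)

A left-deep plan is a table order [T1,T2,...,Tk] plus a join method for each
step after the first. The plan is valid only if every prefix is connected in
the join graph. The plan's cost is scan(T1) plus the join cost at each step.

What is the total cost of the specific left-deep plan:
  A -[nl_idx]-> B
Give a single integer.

5700

step 1: scan A: cost=300, card=300
step 2: join B via nl_idx
    card(P join B) = 300*150/(15) = 3000
    cost = 300 + 300*8 + 3000 = 5700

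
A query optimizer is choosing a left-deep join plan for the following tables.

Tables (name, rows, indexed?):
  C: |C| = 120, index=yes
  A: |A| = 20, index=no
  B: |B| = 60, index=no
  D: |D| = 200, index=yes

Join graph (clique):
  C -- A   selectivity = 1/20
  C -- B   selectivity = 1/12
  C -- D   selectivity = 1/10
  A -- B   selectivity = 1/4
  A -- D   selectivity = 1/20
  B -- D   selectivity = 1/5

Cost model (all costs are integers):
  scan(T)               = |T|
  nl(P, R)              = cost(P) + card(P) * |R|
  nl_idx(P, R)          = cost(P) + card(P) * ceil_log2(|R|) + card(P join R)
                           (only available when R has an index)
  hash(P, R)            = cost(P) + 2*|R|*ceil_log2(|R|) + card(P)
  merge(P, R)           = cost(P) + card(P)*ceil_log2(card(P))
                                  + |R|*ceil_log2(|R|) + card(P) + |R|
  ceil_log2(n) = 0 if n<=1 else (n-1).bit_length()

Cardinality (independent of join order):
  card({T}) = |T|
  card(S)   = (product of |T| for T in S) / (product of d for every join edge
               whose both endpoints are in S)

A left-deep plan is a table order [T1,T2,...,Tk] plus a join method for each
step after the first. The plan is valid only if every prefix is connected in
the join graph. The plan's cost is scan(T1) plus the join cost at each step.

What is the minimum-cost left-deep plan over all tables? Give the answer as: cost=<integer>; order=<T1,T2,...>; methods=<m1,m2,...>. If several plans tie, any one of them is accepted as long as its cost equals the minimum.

Selinger DP (subsets sized 1..n):
  {C}: scan cost=120, card=120
  {A}: scan cost=20, card=20
  {B}: scan cost=60, card=60
  {D}: scan cost=200, card=200
  {AC}: card=120; try (C,nl_idx)→280, (A,hash)→440, (C,merge)→1100, (A,merge)→1200, (C,hash)→1720, (C,nl)→2420 …(+1); best=280 via (C,nl_idx)
  {BC}: card=600; try (B,hash)→960, (C,nl_idx)→1080, (C,merge)→1440, (B,merge)→1500, (C,hash)→1800, (C,nl)→7260 …(+1); best=960 via (B,hash)
  {CD}: card=2400; try (C,hash)→2080, (D,merge)→2880, (C,merge)→2960, (D,hash)→3440, (D,nl_idx)→3480, (C,nl_idx)→4000 …(+2); best=2080 via (C,hash)
  {AB}: card=300; try (A,hash)→320, (B,merge)→560, (A,merge)→600, (B,hash)→760, (B,nl)→1220, (A,nl)→1260; best=320 via (A,hash)
  {AD}: card=200; try (D,nl_idx)→380, (A,hash)→600, (D,merge)→1940, (A,merge)→2120, (D,hash)→3240, (D,nl)→4020 …(+1); best=380 via (D,nl_idx)
  {BD}: card=2400; try (B,hash)→1120, (D,merge)→2280, (B,merge)→2420, (D,nl_idx)→2940, (D,hash)→3320, (D,nl)→12060 …(+1); best=1120 via (B,hash)
  {ABC}: card=150; try (B,hash)→1120, (B,merge)→1660, (A,hash)→1760, (C,hash)→2300, (C,nl_idx)→2570, (C,merge)→4280 …(+4); best=1120 via (B,hash)
  {ACD}: card=120; try (D,nl_idx)→1360, (C,nl_idx)→1900, (C,hash)→2260, (D,merge)→3040, (C,merge)→3140, (D,hash)→3600 …(+5); best=1360 via (D,nl_idx)
  {BCD}: card=2400; try (D,hash)→4760, (C,hash)→5200, (B,hash)→5200, (D,nl_idx)→8160, (D,merge)→9360, (C,nl_idx)→20320 …(+5); best=4760 via (D,hash)
  {ABD}: card=600; try (B,hash)→1300, (B,merge)→2600, (D,nl_idx)→3320, (A,hash)→3720, (D,hash)→3820, (D,merge)→5120 …(+4); best=1300 via (B,hash)
  {ABCD}: card=30; try (B,hash)→2200, (D,nl_idx)→2350, (B,merge)→2740, (C,hash)→3580, (D,merge)→4270, (D,hash)→4470 …(+8); best=2200 via (B,hash)

cost=2200; order=A,C,D,B; methods=nl_idx,nl_idx,hash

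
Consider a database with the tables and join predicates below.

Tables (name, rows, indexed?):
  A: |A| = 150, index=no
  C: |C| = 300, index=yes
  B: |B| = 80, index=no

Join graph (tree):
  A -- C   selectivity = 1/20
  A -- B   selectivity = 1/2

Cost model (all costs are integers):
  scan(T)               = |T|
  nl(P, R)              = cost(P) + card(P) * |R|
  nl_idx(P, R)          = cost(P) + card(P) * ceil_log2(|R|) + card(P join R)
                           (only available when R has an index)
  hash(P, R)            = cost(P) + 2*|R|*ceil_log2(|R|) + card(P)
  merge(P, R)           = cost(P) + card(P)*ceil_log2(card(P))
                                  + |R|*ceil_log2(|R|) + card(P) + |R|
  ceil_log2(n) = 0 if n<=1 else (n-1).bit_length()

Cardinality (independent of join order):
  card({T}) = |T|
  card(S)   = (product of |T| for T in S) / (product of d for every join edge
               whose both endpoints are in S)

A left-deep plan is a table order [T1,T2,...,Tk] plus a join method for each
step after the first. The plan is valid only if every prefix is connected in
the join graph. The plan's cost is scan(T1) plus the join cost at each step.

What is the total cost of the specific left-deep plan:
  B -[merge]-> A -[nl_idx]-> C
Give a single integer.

step 1: scan B: cost=80, card=80
step 2: join A via merge
    card(P join A) = 80*150/(2) = 6000
    cost = 80 + 80*7 + 150*8 + 80 + 150 = 2070
step 3: join C via nl_idx
    card(P join C) = 6000*300/(20) = 90000
    cost = 2070 + 6000*9 + 90000 = 146070

146070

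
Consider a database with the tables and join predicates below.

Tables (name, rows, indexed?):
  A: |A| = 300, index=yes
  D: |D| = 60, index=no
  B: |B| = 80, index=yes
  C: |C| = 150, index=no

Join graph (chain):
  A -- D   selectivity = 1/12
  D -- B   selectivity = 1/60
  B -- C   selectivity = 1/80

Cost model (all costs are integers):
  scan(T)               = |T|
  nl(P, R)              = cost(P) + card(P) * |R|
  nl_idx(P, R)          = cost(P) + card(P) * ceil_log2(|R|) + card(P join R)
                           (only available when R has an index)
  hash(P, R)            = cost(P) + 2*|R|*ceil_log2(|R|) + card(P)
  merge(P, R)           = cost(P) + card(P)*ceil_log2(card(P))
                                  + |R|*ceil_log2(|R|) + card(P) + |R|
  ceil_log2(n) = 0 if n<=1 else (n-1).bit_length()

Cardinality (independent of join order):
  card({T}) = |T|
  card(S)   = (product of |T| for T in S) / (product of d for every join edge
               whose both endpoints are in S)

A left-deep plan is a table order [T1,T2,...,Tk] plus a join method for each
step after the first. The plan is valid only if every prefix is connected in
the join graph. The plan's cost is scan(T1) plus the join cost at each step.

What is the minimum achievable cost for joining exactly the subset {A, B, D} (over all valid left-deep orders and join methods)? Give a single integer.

Selinger DP over subsets of {A,B,D}:
  {A}: scan cost=300, card=300
  {D}: scan cost=60, card=60
  {B}: scan cost=80, card=80
  {AD}: card=1500; try (D,hash)→1320, (A,nl_idx)→2100, (A,merge)→3480, (D,merge)→3720, (A,hash)→5520, (A,nl)→18060 …(+1); best=1320 via (D,hash)
  {BD}: card=80; try (B,nl_idx)→560, (D,hash)→880, (B,merge)→1120, (D,merge)→1140, (B,hash)→1240, (B,nl)→4860 …(+1); best=560 via (B,nl_idx)
  {ABD}: card=2000; try (A,nl_idx)→3280, (B,hash)→3940, (A,merge)→4200, (A,hash)→6040, (B,nl_idx)→13820, (B,merge)→19960 …(+2); best=3280 via (A,nl_idx)

3280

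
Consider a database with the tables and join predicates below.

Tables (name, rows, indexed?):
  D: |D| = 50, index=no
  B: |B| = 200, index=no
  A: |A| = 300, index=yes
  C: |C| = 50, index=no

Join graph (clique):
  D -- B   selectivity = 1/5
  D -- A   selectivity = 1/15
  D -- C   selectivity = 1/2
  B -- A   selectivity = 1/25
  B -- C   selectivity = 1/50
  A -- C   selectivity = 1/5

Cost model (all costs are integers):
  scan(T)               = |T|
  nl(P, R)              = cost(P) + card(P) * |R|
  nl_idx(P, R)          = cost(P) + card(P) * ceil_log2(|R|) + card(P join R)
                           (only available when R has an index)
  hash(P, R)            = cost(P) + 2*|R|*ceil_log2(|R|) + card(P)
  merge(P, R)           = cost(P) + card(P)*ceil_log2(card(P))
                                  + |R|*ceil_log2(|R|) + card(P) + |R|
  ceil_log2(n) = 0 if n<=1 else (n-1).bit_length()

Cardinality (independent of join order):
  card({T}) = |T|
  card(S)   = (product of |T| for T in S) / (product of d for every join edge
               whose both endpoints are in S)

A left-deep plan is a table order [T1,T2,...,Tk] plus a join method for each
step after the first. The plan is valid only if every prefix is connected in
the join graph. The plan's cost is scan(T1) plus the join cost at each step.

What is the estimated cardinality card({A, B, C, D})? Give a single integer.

160

Tables in S: A(300), B(200), C(50), D(50)
Edges inside S: D-B(d=5), D-A(d=15), D-C(d=2), B-A(d=25), B-C(d=50), A-C(d=5)
numerator = 300 * 200 * 50 * 50 = 150000000
denominator = 5 * 15 * 2 * 25 * 50 * 5 = 937500
card(S) = 150000000 / 937500 = 160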